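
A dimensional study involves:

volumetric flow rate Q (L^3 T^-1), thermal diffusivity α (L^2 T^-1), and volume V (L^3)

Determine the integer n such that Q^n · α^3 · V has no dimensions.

-3

Balance the L exponent: (3)·n from Q, plus 3·(2) + (3) = 9 from the rest, must sum to zero.
3n + 9 = 0, so n = -3.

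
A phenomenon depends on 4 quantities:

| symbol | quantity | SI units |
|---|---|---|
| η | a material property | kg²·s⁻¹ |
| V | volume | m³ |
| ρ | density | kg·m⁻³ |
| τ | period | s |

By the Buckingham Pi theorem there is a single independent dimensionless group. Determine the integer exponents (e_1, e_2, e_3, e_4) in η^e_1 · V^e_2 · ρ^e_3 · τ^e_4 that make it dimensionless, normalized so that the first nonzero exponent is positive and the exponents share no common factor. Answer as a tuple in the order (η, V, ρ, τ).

(1, -2, -2, 1)

M: e_1·(2) + e_2·(0) + e_3·(1) + e_4·(0) = 0
L: e_1·(0) + e_2·(3) + e_3·(-3) + e_4·(0) = 0
T: e_1·(-1) + e_2·(0) + e_3·(0) + e_4·(1) = 0
Solving this homogeneous linear system for the smallest-integer solution (first nonzero entry positive) gives (1, -2, -2, 1).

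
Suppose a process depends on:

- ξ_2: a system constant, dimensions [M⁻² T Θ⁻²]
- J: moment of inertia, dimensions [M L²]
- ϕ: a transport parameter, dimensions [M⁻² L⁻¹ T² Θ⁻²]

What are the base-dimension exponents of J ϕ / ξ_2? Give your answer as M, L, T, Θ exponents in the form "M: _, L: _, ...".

Collect each base-dimension exponent across the product:
  M: −(-2) + (1) + (-2) = 1
  L: −(0) + (2) + (-1) = 1
  T: −(1) + (0) + (2) = 1
  Θ: −(-2) + (0) + (-2) = 0
So the dimensions are [M L T].

M: 1, L: 1, T: 1, Θ: 0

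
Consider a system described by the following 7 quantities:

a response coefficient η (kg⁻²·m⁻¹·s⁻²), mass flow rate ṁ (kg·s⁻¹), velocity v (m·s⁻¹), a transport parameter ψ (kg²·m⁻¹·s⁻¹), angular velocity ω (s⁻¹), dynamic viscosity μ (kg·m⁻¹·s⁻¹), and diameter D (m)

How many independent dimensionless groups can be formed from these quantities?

There are 7 variables and 3 base dimensions (M, L, T).
The dimension matrix has rank 3.
Independent dimensionless groups: 7 − 3 = 4.

4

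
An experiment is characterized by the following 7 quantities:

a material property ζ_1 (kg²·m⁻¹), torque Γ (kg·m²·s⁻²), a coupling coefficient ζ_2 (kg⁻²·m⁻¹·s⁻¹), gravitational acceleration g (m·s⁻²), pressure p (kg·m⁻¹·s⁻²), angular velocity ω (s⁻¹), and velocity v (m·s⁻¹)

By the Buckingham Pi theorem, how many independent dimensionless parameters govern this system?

4

There are 7 variables and 3 base dimensions (M, L, T).
The dimension matrix has rank 3.
Independent dimensionless groups: 7 − 3 = 4.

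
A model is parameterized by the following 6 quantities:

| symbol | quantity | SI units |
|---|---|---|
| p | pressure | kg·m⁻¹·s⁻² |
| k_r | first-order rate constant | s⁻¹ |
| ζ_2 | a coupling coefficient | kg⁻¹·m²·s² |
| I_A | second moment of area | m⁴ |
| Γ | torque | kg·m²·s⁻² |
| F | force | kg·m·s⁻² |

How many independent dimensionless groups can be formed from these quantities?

3

There are 6 variables and 3 base dimensions (M, L, T).
The dimension matrix has rank 3.
Independent dimensionless groups: 6 − 3 = 3.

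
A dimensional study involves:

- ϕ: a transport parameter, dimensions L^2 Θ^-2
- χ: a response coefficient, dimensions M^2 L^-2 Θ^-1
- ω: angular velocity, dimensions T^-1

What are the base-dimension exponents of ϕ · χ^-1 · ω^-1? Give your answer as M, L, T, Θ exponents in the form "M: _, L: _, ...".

M: -2, L: 4, T: 1, Θ: -1

Collect each base-dimension exponent across the product:
  M: (0) − (2) − (0) = -2
  L: (2) − (-2) − (0) = 4
  T: (0) − (0) − (-1) = 1
  Θ: (-2) − (-1) − (0) = -1
So the dimensions are [M⁻² L⁴ T Θ⁻¹].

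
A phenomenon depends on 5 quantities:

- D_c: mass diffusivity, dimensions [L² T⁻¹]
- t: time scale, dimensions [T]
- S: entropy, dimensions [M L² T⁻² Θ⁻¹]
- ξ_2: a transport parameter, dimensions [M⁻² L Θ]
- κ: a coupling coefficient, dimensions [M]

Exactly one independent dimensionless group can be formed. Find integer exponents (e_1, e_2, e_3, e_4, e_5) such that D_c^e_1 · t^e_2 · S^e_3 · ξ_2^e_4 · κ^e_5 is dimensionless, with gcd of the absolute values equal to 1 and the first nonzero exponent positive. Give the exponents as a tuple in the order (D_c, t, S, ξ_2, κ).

M: e_1·(0) + e_2·(0) + e_3·(1) + e_4·(-2) + e_5·(1) = 0
L: e_1·(2) + e_2·(0) + e_3·(2) + e_4·(1) + e_5·(0) = 0
T: e_1·(-1) + e_2·(1) + e_3·(-2) + e_4·(0) + e_5·(0) = 0
Θ: e_1·(0) + e_2·(0) + e_3·(-1) + e_4·(1) + e_5·(0) = 0
Solving this homogeneous linear system for the smallest-integer solution (first nonzero entry positive) gives (3, -1, -2, -2, -2).

(3, -1, -2, -2, -2)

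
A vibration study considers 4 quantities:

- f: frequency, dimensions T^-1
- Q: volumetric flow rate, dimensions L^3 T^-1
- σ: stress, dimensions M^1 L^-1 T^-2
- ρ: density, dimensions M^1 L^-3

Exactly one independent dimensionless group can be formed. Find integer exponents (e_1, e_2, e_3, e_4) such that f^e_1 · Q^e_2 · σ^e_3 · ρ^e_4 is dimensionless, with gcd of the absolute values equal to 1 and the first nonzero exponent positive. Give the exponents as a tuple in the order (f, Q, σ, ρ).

(4, 2, -3, 3)

M: e_1·(0) + e_2·(0) + e_3·(1) + e_4·(1) = 0
L: e_1·(0) + e_2·(3) + e_3·(-1) + e_4·(-3) = 0
T: e_1·(-1) + e_2·(-1) + e_3·(-2) + e_4·(0) = 0
Solving this homogeneous linear system for the smallest-integer solution (first nonzero entry positive) gives (4, 2, -3, 3).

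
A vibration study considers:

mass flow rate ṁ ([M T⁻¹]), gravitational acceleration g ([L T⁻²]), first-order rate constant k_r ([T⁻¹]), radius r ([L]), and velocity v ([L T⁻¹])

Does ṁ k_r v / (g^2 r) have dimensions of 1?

Sum the exponent of each base dimension across the product:
  M: [ṁ]_M − 2·[g]_M + [k_r]_M − [r]_M + [v]_M = (1) − 2·(0) + (0) − (0) + (0) = 1
  L: [ṁ]_L − 2·[g]_L + [k_r]_L − [r]_L + [v]_L = (0) − 2·(1) + (0) − (1) + (1) = -2
  T: [ṁ]_T − 2·[g]_T + [k_r]_T − [r]_T + [v]_T = (-1) − 2·(-2) + (-1) − (0) + (-1) = 1
Net dimensions [M L⁻² T] ≠ [1] — not dimensionless.

no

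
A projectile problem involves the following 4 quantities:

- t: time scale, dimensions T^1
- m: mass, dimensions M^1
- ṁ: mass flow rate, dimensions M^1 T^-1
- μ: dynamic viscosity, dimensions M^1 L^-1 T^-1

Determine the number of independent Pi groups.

1

There are 4 variables and 3 base dimensions (M, L, T).
The dimension matrix has rank 3.
Independent dimensionless groups: 4 − 3 = 1.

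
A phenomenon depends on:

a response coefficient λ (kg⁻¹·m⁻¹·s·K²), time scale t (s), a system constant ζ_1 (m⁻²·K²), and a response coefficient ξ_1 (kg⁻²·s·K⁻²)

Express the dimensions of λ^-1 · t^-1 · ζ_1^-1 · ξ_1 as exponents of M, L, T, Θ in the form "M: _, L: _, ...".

Collect each base-dimension exponent across the product:
  M: −(-1) − (0) − (0) + (-2) = -1
  L: −(-1) − (0) − (-2) + (0) = 3
  T: −(1) − (1) − (0) + (1) = -1
  Θ: −(2) − (0) − (2) + (-2) = -6
So the dimensions are [M⁻¹ L³ T⁻¹ Θ⁻⁶].

M: -1, L: 3, T: -1, Θ: -6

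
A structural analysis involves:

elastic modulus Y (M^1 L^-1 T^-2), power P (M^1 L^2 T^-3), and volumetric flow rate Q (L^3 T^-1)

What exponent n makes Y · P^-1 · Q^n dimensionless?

Balance the L exponent: (3)·n from Q, plus (-1) − (2) = -3 from the rest, must sum to zero.
3n − 3 = 0, so n = 1.

1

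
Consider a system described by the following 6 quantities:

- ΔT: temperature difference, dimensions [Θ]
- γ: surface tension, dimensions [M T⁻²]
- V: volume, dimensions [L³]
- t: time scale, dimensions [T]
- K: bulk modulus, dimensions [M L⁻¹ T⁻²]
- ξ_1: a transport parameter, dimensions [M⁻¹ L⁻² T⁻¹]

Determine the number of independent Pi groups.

2

There are 6 variables and 4 base dimensions (M, L, T, Θ).
The dimension matrix has rank 4.
Independent dimensionless groups: 6 − 4 = 2.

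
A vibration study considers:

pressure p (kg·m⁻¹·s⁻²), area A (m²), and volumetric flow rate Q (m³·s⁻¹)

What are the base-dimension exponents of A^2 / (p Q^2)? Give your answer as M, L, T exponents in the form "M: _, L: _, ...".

Collect each base-dimension exponent across the product:
  M: −(1) + 2·(0) − 2·(0) = -1
  L: −(-1) + 2·(2) − 2·(3) = -1
  T: −(-2) + 2·(0) − 2·(-1) = 4
So the dimensions are [M⁻¹ L⁻¹ T⁴].

M: -1, L: -1, T: 4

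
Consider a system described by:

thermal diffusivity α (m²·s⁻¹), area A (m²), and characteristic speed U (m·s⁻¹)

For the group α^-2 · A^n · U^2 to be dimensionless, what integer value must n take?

1

Balance the L exponent: (2)·n from A, plus −2·(2) + 2·(1) = -2 from the rest, must sum to zero.
2n − 2 = 0, so n = 1.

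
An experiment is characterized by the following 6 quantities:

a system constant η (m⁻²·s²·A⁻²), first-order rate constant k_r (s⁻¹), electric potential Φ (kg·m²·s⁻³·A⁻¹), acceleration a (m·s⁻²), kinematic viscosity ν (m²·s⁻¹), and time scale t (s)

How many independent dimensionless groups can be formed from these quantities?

2

There are 6 variables and 4 base dimensions (M, L, T, I).
The dimension matrix has rank 4.
Independent dimensionless groups: 6 − 4 = 2.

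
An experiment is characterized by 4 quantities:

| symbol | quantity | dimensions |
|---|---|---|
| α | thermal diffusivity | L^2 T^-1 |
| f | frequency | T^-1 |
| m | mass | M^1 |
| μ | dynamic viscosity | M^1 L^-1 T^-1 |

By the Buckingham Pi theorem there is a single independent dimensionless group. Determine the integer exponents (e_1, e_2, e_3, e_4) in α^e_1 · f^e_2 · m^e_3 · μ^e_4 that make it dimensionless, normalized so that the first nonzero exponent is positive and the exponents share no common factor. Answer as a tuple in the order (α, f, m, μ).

M: e_1·(0) + e_2·(0) + e_3·(1) + e_4·(1) = 0
L: e_1·(2) + e_2·(0) + e_3·(0) + e_4·(-1) = 0
T: e_1·(-1) + e_2·(-1) + e_3·(0) + e_4·(-1) = 0
Solving this homogeneous linear system for the smallest-integer solution (first nonzero entry positive) gives (1, -3, -2, 2).

(1, -3, -2, 2)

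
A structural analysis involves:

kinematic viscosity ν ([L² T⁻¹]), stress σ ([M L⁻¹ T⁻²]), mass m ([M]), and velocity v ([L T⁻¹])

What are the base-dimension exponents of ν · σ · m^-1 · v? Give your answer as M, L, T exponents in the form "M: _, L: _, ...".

M: 0, L: 2, T: -4

Collect each base-dimension exponent across the product:
  M: (0) + (1) − (1) + (0) = 0
  L: (2) + (-1) − (0) + (1) = 2
  T: (-1) + (-2) − (0) + (-1) = -4
So the dimensions are [L² T⁻⁴].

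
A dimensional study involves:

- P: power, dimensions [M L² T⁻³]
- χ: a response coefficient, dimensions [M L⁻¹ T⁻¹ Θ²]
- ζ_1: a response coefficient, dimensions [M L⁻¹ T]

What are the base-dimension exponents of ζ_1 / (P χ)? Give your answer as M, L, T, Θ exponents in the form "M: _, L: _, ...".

M: -1, L: -2, T: 5, Θ: -2

Collect each base-dimension exponent across the product:
  M: −(1) − (1) + (1) = -1
  L: −(2) − (-1) + (-1) = -2
  T: −(-3) − (-1) + (1) = 5
  Θ: −(0) − (2) + (0) = -2
So the dimensions are [M⁻¹ L⁻² T⁵ Θ⁻²].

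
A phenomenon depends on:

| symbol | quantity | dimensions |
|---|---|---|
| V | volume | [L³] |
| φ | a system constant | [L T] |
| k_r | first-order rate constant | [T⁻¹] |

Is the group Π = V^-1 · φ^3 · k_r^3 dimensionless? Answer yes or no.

Sum the exponent of each base dimension across the product:
  M: −[V]_M + 3·[φ]_M + 3·[k_r]_M = −(0) + 3·(0) + 3·(0) = 0
  L: −[V]_L + 3·[φ]_L + 3·[k_r]_L = −(3) + 3·(1) + 3·(0) = 0
  T: −[V]_T + 3·[φ]_T + 3·[k_r]_T = −(0) + 3·(1) + 3·(-1) = 0
All base exponents vanish — dimensionless.

yes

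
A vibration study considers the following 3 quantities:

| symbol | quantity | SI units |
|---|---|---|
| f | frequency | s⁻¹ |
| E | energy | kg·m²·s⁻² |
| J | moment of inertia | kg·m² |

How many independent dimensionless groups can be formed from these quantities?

There are 3 variables and 3 base dimensions (M, L, T).
The dimension matrix has rank 2 (less than 3: the dimension vectors are linearly dependent).
Independent dimensionless groups: 3 − 2 = 1.

1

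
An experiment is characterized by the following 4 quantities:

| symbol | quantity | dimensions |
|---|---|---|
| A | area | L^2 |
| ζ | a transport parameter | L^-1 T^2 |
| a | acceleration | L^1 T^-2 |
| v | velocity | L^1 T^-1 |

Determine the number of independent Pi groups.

2

There are 4 variables and 2 base dimensions (L, T).
The dimension matrix has rank 2.
Independent dimensionless groups: 4 − 2 = 2.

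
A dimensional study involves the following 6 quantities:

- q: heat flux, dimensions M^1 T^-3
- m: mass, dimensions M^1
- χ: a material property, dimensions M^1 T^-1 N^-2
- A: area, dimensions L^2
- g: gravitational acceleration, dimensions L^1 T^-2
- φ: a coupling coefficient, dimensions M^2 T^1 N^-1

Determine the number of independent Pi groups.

2

There are 6 variables and 4 base dimensions (M, L, T, N).
The dimension matrix has rank 4.
Independent dimensionless groups: 6 − 4 = 2.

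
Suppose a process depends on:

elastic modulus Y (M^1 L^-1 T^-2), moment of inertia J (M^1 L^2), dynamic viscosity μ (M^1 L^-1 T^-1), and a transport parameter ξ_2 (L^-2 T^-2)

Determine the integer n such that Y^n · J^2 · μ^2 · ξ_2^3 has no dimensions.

-4

Balance the M exponent: (1)·n from Y, plus 2·(1) + 2·(1) + 3·(0) = 4 from the rest, must sum to zero.
n + 4 = 0, so n = -4.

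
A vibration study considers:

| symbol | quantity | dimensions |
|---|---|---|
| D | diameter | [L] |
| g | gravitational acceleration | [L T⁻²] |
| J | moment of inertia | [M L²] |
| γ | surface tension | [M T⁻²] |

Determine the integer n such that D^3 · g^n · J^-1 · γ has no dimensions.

Balance the L exponent: (1)·n from g, plus 3·(1) − (2) + (0) = 1 from the rest, must sum to zero.
n + 1 = 0, so n = -1.

-1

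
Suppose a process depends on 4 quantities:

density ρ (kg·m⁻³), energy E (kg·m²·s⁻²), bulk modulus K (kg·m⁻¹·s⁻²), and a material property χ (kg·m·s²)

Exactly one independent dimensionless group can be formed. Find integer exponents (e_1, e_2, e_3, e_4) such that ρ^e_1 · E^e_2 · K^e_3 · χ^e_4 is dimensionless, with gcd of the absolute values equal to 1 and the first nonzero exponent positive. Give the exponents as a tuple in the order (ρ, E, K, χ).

(2, 2, -3, -1)

M: e_1·(1) + e_2·(1) + e_3·(1) + e_4·(1) = 0
L: e_1·(-3) + e_2·(2) + e_3·(-1) + e_4·(1) = 0
T: e_1·(0) + e_2·(-2) + e_3·(-2) + e_4·(2) = 0
Solving this homogeneous linear system for the smallest-integer solution (first nonzero entry positive) gives (2, 2, -3, -1).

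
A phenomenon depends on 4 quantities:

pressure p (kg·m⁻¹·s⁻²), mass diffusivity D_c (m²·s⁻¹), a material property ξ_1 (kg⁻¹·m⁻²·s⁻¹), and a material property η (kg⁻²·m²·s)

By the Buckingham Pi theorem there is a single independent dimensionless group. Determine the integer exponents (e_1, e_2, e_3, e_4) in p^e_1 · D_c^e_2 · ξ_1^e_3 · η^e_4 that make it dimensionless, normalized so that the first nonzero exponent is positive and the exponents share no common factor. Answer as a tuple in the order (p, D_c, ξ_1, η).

M: e_1·(1) + e_2·(0) + e_3·(-1) + e_4·(-2) = 0
L: e_1·(-1) + e_2·(2) + e_3·(-2) + e_4·(2) = 0
T: e_1·(-2) + e_2·(-1) + e_3·(-1) + e_4·(1) = 0
Solving this homogeneous linear system for the smallest-integer solution (first nonzero entry positive) gives (4, -3, -2, 3).

(4, -3, -2, 3)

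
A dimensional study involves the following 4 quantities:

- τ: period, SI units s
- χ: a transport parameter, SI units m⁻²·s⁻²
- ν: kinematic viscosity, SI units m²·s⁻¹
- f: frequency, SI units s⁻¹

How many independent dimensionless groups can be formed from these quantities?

2

There are 4 variables and 2 base dimensions (L, T).
The dimension matrix has rank 2.
Independent dimensionless groups: 4 − 2 = 2.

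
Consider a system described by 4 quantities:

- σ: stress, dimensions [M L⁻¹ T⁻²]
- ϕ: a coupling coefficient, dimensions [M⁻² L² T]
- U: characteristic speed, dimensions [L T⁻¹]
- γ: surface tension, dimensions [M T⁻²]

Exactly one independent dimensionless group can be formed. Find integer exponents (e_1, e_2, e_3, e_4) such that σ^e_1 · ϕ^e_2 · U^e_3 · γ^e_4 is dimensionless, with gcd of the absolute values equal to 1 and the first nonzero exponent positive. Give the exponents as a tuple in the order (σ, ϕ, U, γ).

M: e_1·(1) + e_2·(-2) + e_3·(0) + e_4·(1) = 0
L: e_1·(-1) + e_2·(2) + e_3·(1) + e_4·(0) = 0
T: e_1·(-2) + e_2·(1) + e_3·(-1) + e_4·(-2) = 0
Solving this homogeneous linear system for the smallest-integer solution (first nonzero entry positive) gives (1, -1, 3, -3).

(1, -1, 3, -3)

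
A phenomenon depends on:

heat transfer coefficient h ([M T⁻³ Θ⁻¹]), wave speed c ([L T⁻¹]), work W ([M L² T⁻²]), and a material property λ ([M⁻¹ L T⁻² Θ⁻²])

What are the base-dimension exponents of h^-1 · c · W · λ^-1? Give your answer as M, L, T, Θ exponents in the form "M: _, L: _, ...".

M: 1, L: 2, T: 2, Θ: 3

Collect each base-dimension exponent across the product:
  M: −(1) + (0) + (1) − (-1) = 1
  L: −(0) + (1) + (2) − (1) = 2
  T: −(-3) + (-1) + (-2) − (-2) = 2
  Θ: −(-1) + (0) + (0) − (-2) = 3
So the dimensions are [M L² T² Θ³].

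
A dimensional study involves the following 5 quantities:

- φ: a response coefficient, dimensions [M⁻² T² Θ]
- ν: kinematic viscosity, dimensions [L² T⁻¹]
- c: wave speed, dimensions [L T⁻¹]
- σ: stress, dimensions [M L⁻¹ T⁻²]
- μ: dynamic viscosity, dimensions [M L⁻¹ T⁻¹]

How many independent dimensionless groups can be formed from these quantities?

There are 5 variables and 4 base dimensions (M, L, T, Θ).
The dimension matrix has rank 4.
Independent dimensionless groups: 5 − 4 = 1.

1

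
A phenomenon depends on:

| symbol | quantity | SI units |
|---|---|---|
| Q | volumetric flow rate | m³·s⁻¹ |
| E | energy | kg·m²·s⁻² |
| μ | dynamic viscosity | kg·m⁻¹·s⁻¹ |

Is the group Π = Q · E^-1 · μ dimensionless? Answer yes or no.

Sum the exponent of each base dimension across the product:
  M: [Q]_M − [E]_M + [μ]_M = (0) − (1) + (1) = 0
  L: [Q]_L − [E]_L + [μ]_L = (3) − (2) + (-1) = 0
  T: [Q]_T − [E]_T + [μ]_T = (-1) − (-2) + (-1) = 0
  Θ: [Q]_Θ − [E]_Θ + [μ]_Θ = (0) − (0) + (0) = 0
All base exponents vanish — dimensionless.

yes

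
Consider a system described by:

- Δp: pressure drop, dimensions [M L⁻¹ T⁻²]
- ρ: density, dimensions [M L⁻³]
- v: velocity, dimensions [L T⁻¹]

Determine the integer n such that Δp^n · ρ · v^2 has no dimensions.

-1

Balance the M exponent: (1)·n from Δp, plus (1) + 2·(0) = 1 from the rest, must sum to zero.
n + 1 = 0, so n = -1.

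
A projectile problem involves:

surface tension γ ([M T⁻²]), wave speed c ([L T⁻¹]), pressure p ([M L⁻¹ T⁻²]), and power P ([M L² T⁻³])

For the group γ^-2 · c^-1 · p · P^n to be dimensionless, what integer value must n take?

Balance the M exponent: (1)·n from P, plus −2·(1) − (0) + (1) = -1 from the rest, must sum to zero.
n − 1 = 0, so n = 1.

1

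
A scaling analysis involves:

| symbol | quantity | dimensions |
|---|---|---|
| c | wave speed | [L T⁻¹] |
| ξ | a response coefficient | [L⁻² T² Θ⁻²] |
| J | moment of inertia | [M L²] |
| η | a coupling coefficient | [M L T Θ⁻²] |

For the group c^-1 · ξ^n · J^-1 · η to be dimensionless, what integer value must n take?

-1

Balance the L exponent: (-2)·n from ξ, plus −(1) − (2) + (1) = -2 from the rest, must sum to zero.
-2n − 2 = 0, so n = -1.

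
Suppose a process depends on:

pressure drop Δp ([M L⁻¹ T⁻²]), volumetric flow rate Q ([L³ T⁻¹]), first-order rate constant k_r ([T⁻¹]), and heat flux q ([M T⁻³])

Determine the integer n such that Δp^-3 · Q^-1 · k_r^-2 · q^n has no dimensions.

3

Balance the M exponent: (1)·n from q, plus −3·(1) − (0) − 2·(0) = -3 from the rest, must sum to zero.
n − 3 = 0, so n = 3.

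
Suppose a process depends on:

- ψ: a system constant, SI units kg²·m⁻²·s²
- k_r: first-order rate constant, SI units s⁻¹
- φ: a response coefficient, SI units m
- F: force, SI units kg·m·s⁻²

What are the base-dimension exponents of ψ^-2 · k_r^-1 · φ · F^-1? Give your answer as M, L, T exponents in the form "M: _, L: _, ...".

Collect each base-dimension exponent across the product:
  M: −2·(2) − (0) + (0) − (1) = -5
  L: −2·(-2) − (0) + (1) − (1) = 4
  T: −2·(2) − (-1) + (0) − (-2) = -1
So the dimensions are [M⁻⁵ L⁴ T⁻¹].

M: -5, L: 4, T: -1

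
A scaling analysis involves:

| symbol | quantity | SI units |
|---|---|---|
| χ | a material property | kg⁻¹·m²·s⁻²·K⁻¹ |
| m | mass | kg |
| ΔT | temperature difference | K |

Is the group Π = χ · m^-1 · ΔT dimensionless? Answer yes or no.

no

Sum the exponent of each base dimension across the product:
  M: [χ]_M − [m]_M + [ΔT]_M = (-1) − (1) + (0) = -2
  L: [χ]_L − [m]_L + [ΔT]_L = (2) − (0) + (0) = 2
  T: [χ]_T − [m]_T + [ΔT]_T = (-2) − (0) + (0) = -2
  Θ: [χ]_Θ − [m]_Θ + [ΔT]_Θ = (-1) − (0) + (1) = 0
Net dimensions [M⁻² L² T⁻²] ≠ [1] — not dimensionless.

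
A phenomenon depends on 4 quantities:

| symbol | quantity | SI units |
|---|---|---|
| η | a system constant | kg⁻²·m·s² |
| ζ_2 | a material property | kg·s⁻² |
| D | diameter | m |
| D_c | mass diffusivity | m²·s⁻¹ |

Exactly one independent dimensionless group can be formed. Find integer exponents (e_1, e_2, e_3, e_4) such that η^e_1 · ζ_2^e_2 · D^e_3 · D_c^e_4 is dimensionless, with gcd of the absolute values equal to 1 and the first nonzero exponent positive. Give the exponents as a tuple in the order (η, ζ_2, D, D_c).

(1, 2, 3, -2)

M: e_1·(-2) + e_2·(1) + e_3·(0) + e_4·(0) = 0
L: e_1·(1) + e_2·(0) + e_3·(1) + e_4·(2) = 0
T: e_1·(2) + e_2·(-2) + e_3·(0) + e_4·(-1) = 0
Solving this homogeneous linear system for the smallest-integer solution (first nonzero entry positive) gives (1, 2, 3, -2).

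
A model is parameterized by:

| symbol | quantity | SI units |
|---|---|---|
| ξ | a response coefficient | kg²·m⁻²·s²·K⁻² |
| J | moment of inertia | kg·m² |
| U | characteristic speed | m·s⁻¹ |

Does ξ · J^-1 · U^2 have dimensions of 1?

no

Sum the exponent of each base dimension across the product:
  M: [ξ]_M − [J]_M + 2·[U]_M = (2) − (1) + 2·(0) = 1
  L: [ξ]_L − [J]_L + 2·[U]_L = (-2) − (2) + 2·(1) = -2
  T: [ξ]_T − [J]_T + 2·[U]_T = (2) − (0) + 2·(-1) = 0
  Θ: [ξ]_Θ − [J]_Θ + 2·[U]_Θ = (-2) − (0) + 2·(0) = -2
Net dimensions [M L⁻² Θ⁻²] ≠ [1] — not dimensionless.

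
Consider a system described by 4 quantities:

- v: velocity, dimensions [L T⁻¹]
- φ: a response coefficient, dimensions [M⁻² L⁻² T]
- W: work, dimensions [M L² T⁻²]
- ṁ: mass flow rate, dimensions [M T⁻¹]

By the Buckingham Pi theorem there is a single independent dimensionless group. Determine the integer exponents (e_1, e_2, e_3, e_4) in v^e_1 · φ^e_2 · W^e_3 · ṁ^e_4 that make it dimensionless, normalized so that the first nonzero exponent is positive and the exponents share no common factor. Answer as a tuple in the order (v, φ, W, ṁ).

(4, -1, -3, 1)

M: e_1·(0) + e_2·(-2) + e_3·(1) + e_4·(1) = 0
L: e_1·(1) + e_2·(-2) + e_3·(2) + e_4·(0) = 0
T: e_1·(-1) + e_2·(1) + e_3·(-2) + e_4·(-1) = 0
Solving this homogeneous linear system for the smallest-integer solution (first nonzero entry positive) gives (4, -1, -3, 1).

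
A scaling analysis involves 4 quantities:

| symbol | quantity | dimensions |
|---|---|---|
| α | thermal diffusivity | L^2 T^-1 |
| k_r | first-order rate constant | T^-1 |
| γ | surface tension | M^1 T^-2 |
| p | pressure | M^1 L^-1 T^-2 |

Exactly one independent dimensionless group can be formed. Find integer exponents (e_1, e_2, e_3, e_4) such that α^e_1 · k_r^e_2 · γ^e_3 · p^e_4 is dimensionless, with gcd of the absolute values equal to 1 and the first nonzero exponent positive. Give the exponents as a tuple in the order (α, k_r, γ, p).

(1, -1, -2, 2)

M: e_1·(0) + e_2·(0) + e_3·(1) + e_4·(1) = 0
L: e_1·(2) + e_2·(0) + e_3·(0) + e_4·(-1) = 0
T: e_1·(-1) + e_2·(-1) + e_3·(-2) + e_4·(-2) = 0
Solving this homogeneous linear system for the smallest-integer solution (first nonzero entry positive) gives (1, -1, -2, 2).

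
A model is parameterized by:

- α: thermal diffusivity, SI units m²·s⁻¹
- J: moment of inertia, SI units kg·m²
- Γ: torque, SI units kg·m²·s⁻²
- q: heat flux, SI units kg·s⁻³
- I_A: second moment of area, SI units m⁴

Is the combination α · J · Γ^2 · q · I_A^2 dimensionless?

Sum the exponent of each base dimension across the product:
  M: [α]_M + [J]_M + 2·[Γ]_M + [q]_M + 2·[I_A]_M = (0) + (1) + 2·(1) + (1) + 2·(0) = 4
  L: [α]_L + [J]_L + 2·[Γ]_L + [q]_L + 2·[I_A]_L = (2) + (2) + 2·(2) + (0) + 2·(4) = 16
  T: [α]_T + [J]_T + 2·[Γ]_T + [q]_T + 2·[I_A]_T = (-1) + (0) + 2·(-2) + (-3) + 2·(0) = -8
Net dimensions [M⁴ L¹⁶ T⁻⁸] ≠ [1] — not dimensionless.

no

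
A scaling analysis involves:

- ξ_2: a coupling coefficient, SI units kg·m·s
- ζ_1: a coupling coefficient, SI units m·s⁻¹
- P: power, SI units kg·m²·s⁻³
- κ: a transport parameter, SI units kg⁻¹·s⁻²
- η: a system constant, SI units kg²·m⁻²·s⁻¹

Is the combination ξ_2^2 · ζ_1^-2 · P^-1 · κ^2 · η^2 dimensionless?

Sum the exponent of each base dimension across the product:
  M: 2·[ξ_2]_M − 2·[ζ_1]_M − [P]_M + 2·[κ]_M + 2·[η]_M = 2·(1) − 2·(0) − (1) + 2·(-1) + 2·(2) = 3
  L: 2·[ξ_2]_L − 2·[ζ_1]_L − [P]_L + 2·[κ]_L + 2·[η]_L = 2·(1) − 2·(1) − (2) + 2·(0) + 2·(-2) = -6
  T: 2·[ξ_2]_T − 2·[ζ_1]_T − [P]_T + 2·[κ]_T + 2·[η]_T = 2·(1) − 2·(-1) − (-3) + 2·(-2) + 2·(-1) = 1
Net dimensions [M³ L⁻⁶ T] ≠ [1] — not dimensionless.

no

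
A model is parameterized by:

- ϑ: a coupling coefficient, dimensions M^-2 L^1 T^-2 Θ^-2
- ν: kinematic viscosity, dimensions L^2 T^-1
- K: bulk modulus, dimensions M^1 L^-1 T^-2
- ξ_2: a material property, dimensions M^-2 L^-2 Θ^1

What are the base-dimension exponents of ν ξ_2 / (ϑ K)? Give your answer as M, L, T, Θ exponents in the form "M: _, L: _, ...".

M: -1, L: 0, T: 3, Θ: 3

Collect each base-dimension exponent across the product:
  M: −(-2) + (0) − (1) + (-2) = -1
  L: −(1) + (2) − (-1) + (-2) = 0
  T: −(-2) + (-1) − (-2) + (0) = 3
  Θ: −(-2) + (0) − (0) + (1) = 3
So the dimensions are [M⁻¹ T³ Θ³].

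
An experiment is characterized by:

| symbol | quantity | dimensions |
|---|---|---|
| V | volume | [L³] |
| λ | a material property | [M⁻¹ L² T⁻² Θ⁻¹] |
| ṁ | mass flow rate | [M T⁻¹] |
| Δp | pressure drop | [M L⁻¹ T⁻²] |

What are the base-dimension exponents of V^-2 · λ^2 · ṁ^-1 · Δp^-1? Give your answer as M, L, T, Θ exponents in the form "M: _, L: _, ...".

Collect each base-dimension exponent across the product:
  M: −2·(0) + 2·(-1) − (1) − (1) = -4
  L: −2·(3) + 2·(2) − (0) − (-1) = -1
  T: −2·(0) + 2·(-2) − (-1) − (-2) = -1
  Θ: −2·(0) + 2·(-1) − (0) − (0) = -2
So the dimensions are [M⁻⁴ L⁻¹ T⁻¹ Θ⁻²].

M: -4, L: -1, T: -1, Θ: -2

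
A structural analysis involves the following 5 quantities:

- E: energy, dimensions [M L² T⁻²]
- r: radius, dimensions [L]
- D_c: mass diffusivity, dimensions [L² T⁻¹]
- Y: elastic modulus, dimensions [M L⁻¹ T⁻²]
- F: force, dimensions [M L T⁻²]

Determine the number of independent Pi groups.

There are 5 variables and 3 base dimensions (M, L, T).
The dimension matrix has rank 3.
Independent dimensionless groups: 5 − 3 = 2.

2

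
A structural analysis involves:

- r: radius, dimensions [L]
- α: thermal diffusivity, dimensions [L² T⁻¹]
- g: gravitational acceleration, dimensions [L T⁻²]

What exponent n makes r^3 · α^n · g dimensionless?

Balance the L exponent: (2)·n from α, plus 3·(1) + (1) = 4 from the rest, must sum to zero.
2n + 4 = 0, so n = -2.

-2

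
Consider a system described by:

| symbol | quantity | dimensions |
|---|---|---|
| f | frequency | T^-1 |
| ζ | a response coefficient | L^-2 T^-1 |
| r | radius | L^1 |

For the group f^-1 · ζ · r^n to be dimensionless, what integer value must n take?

Balance the L exponent: (1)·n from r, plus −(0) + (-2) = -2 from the rest, must sum to zero.
n − 2 = 0, so n = 2.

2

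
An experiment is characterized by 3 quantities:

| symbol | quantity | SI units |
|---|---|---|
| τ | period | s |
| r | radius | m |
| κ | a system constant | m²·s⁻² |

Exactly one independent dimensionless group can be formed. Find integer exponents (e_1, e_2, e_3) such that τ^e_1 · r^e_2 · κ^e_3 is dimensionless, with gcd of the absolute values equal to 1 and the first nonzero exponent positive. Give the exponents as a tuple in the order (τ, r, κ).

(2, -2, 1)

L: e_1·(0) + e_2·(1) + e_3·(2) = 0
T: e_1·(1) + e_2·(0) + e_3·(-2) = 0
Solving this homogeneous linear system for the smallest-integer solution (first nonzero entry positive) gives (2, -2, 1).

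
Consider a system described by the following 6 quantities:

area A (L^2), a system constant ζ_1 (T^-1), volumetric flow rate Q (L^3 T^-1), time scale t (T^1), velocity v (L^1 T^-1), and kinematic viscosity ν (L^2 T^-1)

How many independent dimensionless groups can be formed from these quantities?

There are 6 variables and 2 base dimensions (L, T).
The dimension matrix has rank 2.
Independent dimensionless groups: 6 − 2 = 4.

4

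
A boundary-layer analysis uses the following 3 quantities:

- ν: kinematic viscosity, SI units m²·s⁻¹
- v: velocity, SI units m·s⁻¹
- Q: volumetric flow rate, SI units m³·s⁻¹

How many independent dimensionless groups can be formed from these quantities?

1

There are 3 variables and 2 base dimensions (L, T).
The dimension matrix has rank 2.
Independent dimensionless groups: 3 − 2 = 1.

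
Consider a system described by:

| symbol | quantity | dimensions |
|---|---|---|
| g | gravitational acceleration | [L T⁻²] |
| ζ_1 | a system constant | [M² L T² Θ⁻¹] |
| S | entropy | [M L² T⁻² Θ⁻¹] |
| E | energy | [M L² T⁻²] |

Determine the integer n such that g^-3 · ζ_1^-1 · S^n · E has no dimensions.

1

Balance the M exponent: (1)·n from S, plus −3·(0) − (2) + (1) = -1 from the rest, must sum to zero.
n − 1 = 0, so n = 1.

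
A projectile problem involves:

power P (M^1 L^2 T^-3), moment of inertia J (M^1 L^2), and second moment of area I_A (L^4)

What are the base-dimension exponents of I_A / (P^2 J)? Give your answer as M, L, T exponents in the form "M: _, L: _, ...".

Collect each base-dimension exponent across the product:
  M: −2·(1) − (1) + (0) = -3
  L: −2·(2) − (2) + (4) = -2
  T: −2·(-3) − (0) + (0) = 6
So the dimensions are [M⁻³ L⁻² T⁶].

M: -3, L: -2, T: 6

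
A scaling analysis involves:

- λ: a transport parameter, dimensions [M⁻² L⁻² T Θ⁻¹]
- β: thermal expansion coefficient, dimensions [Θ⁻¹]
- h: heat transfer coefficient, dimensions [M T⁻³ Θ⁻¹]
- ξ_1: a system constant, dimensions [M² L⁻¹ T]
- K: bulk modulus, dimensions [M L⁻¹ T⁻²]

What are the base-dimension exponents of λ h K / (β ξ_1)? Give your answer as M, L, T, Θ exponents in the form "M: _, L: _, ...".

Collect each base-dimension exponent across the product:
  M: (-2) − (0) + (1) − (2) + (1) = -2
  L: (-2) − (0) + (0) − (-1) + (-1) = -2
  T: (1) − (0) + (-3) − (1) + (-2) = -5
  Θ: (-1) − (-1) + (-1) − (0) + (0) = -1
So the dimensions are [M⁻² L⁻² T⁻⁵ Θ⁻¹].

M: -2, L: -2, T: -5, Θ: -1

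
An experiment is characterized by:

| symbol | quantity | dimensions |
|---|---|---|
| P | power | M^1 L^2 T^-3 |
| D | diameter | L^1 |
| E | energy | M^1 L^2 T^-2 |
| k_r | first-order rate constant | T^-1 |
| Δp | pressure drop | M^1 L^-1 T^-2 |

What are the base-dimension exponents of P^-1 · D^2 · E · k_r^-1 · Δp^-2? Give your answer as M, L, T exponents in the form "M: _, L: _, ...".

M: -2, L: 4, T: 6

Collect each base-dimension exponent across the product:
  M: −(1) + 2·(0) + (1) − (0) − 2·(1) = -2
  L: −(2) + 2·(1) + (2) − (0) − 2·(-1) = 4
  T: −(-3) + 2·(0) + (-2) − (-1) − 2·(-2) = 6
So the dimensions are [M⁻² L⁴ T⁶].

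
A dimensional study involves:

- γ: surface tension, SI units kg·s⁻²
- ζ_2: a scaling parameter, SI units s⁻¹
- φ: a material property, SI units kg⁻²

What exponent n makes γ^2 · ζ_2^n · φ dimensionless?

-4

Balance the T exponent: (-1)·n from ζ_2, plus 2·(-2) + (0) = -4 from the rest, must sum to zero.
−n − 4 = 0, so n = -4.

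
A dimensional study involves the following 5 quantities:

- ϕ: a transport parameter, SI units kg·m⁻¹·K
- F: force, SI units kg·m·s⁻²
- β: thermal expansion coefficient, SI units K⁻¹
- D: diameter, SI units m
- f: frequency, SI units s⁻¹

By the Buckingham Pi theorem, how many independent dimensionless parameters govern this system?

There are 5 variables and 4 base dimensions (M, L, T, Θ).
The dimension matrix has rank 4.
Independent dimensionless groups: 5 − 4 = 1.

1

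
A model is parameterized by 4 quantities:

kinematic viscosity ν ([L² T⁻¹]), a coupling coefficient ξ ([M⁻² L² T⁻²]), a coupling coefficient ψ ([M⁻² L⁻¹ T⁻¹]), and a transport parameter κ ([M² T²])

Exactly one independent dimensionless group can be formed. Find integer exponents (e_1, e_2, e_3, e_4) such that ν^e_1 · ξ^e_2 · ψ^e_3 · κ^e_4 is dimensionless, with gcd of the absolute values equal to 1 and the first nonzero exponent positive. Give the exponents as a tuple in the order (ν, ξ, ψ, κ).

M: e_1·(0) + e_2·(-2) + e_3·(-2) + e_4·(2) = 0
L: e_1·(2) + e_2·(2) + e_3·(-1) + e_4·(0) = 0
T: e_1·(-1) + e_2·(-2) + e_3·(-1) + e_4·(2) = 0
Solving this homogeneous linear system for the smallest-integer solution (first nonzero entry positive) gives (2, -1, 2, 1).

(2, -1, 2, 1)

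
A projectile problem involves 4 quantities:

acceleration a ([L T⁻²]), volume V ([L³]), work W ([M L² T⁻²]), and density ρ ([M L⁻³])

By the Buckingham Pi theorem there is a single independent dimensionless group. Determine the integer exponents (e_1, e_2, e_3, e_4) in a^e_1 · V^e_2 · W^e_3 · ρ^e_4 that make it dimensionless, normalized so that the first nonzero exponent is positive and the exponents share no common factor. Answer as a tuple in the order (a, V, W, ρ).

M: e_1·(0) + e_2·(0) + e_3·(1) + e_4·(1) = 0
L: e_1·(1) + e_2·(3) + e_3·(2) + e_4·(-3) = 0
T: e_1·(-2) + e_2·(0) + e_3·(-2) + e_4·(0) = 0
Solving this homogeneous linear system for the smallest-integer solution (first nonzero entry positive) gives (3, 4, -3, 3).

(3, 4, -3, 3)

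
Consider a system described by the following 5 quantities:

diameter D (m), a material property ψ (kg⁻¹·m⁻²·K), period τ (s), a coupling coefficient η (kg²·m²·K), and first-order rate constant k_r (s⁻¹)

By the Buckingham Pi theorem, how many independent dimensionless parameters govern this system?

There are 5 variables and 4 base dimensions (M, L, T, Θ).
The dimension matrix has rank 4.
Independent dimensionless groups: 5 − 4 = 1.

1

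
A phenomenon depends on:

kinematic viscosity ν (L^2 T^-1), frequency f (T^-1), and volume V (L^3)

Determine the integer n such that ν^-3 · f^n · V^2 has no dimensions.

3

Balance the T exponent: (-1)·n from f, plus −3·(-1) + 2·(0) = 3 from the rest, must sum to zero.
−n + 3 = 0, so n = 3.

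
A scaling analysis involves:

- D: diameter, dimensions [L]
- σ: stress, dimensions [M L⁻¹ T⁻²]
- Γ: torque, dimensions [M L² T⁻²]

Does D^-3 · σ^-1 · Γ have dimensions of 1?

yes

Sum the exponent of each base dimension across the product:
  M: −3·[D]_M − [σ]_M + [Γ]_M = −3·(0) − (1) + (1) = 0
  L: −3·[D]_L − [σ]_L + [Γ]_L = −3·(1) − (-1) + (2) = 0
  T: −3·[D]_T − [σ]_T + [Γ]_T = −3·(0) − (-2) + (-2) = 0
  Θ: −3·[D]_Θ − [σ]_Θ + [Γ]_Θ = −3·(0) − (0) + (0) = 0
All base exponents vanish — dimensionless.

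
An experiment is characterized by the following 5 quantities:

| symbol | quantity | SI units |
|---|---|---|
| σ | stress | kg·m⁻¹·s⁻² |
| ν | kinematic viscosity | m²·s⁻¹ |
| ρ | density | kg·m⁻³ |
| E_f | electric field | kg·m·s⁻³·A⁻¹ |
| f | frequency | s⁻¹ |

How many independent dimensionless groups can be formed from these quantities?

1

There are 5 variables and 4 base dimensions (M, L, T, I).
The dimension matrix has rank 4.
Independent dimensionless groups: 5 − 4 = 1.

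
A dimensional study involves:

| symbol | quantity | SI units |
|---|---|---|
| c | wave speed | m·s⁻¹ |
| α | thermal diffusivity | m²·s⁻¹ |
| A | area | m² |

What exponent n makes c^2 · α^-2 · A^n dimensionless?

Balance the L exponent: (2)·n from A, plus 2·(1) − 2·(2) = -2 from the rest, must sum to zero.
2n − 2 = 0, so n = 1.

1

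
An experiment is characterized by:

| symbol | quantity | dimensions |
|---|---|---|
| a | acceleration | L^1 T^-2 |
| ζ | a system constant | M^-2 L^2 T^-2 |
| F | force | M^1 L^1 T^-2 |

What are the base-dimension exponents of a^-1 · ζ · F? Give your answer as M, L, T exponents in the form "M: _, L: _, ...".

Collect each base-dimension exponent across the product:
  M: −(0) + (-2) + (1) = -1
  L: −(1) + (2) + (1) = 2
  T: −(-2) + (-2) + (-2) = -2
So the dimensions are [M⁻¹ L² T⁻²].

M: -1, L: 2, T: -2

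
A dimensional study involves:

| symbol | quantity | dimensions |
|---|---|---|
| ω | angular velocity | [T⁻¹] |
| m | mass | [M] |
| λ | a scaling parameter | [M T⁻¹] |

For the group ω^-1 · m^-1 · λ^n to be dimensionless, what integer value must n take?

Balance the M exponent: (1)·n from λ, plus −(0) − (1) = -1 from the rest, must sum to zero.
n − 1 = 0, so n = 1.

1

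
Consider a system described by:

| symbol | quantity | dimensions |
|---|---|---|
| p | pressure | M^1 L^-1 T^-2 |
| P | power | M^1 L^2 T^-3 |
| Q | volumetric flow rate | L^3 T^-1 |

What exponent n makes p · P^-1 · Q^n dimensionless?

1

Balance the L exponent: (3)·n from Q, plus (-1) − (2) = -3 from the rest, must sum to zero.
3n − 3 = 0, so n = 1.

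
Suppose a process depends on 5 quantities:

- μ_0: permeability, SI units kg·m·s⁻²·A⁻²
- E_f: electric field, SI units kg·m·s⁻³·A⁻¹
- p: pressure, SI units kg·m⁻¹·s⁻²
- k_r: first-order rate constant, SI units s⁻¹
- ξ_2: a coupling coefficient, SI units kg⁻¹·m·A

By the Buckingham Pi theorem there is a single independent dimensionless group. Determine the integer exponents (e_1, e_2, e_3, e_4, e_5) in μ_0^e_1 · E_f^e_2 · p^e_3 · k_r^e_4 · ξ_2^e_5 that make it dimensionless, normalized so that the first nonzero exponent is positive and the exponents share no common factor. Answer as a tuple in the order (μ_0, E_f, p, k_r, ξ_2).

(1, -1, 1, -1, 1)

M: e_1·(1) + e_2·(1) + e_3·(1) + e_4·(0) + e_5·(-1) = 0
L: e_1·(1) + e_2·(1) + e_3·(-1) + e_4·(0) + e_5·(1) = 0
T: e_1·(-2) + e_2·(-3) + e_3·(-2) + e_4·(-1) + e_5·(0) = 0
I: e_1·(-2) + e_2·(-1) + e_3·(0) + e_4·(0) + e_5·(1) = 0
Solving this homogeneous linear system for the smallest-integer solution (first nonzero entry positive) gives (1, -1, 1, -1, 1).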